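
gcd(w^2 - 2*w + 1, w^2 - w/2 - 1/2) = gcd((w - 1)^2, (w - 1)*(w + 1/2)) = w - 1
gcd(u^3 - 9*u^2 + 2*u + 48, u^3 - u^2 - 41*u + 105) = u - 3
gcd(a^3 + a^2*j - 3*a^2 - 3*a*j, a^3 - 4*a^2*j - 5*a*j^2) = a^2 + a*j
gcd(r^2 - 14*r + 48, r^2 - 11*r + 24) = r - 8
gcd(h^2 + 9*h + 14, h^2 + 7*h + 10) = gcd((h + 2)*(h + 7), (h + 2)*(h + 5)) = h + 2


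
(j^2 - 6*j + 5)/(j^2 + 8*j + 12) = (j^2 - 6*j + 5)/(j^2 + 8*j + 12)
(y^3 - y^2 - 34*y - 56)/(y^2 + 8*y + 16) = (y^2 - 5*y - 14)/(y + 4)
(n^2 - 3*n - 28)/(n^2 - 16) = (n - 7)/(n - 4)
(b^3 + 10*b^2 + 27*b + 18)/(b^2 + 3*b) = b + 7 + 6/b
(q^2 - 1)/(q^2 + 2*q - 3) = (q + 1)/(q + 3)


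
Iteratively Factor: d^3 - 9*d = (d - 3)*(d^2 + 3*d) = (d - 3)*(d + 3)*(d)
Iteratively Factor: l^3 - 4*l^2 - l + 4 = (l - 4)*(l^2 - 1) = (l - 4)*(l + 1)*(l - 1)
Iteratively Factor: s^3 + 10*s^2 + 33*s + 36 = (s + 4)*(s^2 + 6*s + 9) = (s + 3)*(s + 4)*(s + 3)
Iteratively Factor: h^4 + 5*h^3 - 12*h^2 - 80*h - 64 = (h - 4)*(h^3 + 9*h^2 + 24*h + 16) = (h - 4)*(h + 1)*(h^2 + 8*h + 16) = (h - 4)*(h + 1)*(h + 4)*(h + 4)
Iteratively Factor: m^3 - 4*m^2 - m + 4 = (m - 1)*(m^2 - 3*m - 4) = (m - 1)*(m + 1)*(m - 4)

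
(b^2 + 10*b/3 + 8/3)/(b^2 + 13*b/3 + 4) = (b + 2)/(b + 3)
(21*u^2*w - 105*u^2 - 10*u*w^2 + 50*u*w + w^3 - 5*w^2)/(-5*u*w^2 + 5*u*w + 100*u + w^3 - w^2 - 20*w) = (-21*u^2 + 10*u*w - w^2)/(5*u*w + 20*u - w^2 - 4*w)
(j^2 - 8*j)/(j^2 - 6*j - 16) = j/(j + 2)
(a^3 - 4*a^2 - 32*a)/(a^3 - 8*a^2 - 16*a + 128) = a/(a - 4)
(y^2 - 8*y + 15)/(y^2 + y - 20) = (y^2 - 8*y + 15)/(y^2 + y - 20)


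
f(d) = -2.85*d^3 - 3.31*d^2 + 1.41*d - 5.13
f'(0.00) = 1.41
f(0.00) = -5.13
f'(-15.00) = -1823.04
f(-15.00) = 8847.72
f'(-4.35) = -131.58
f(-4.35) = 160.69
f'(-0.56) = 2.44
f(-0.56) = -6.46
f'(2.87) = -88.01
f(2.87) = -95.72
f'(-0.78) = 1.37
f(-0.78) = -6.89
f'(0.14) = 0.32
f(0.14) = -5.01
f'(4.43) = -195.71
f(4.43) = -311.62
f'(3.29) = -112.92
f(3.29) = -137.81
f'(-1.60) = -9.89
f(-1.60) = -4.19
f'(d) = -8.55*d^2 - 6.62*d + 1.41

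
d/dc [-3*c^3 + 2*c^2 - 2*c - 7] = -9*c^2 + 4*c - 2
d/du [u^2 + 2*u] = 2*u + 2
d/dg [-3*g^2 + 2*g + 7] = 2 - 6*g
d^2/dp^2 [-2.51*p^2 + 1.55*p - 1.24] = -5.02000000000000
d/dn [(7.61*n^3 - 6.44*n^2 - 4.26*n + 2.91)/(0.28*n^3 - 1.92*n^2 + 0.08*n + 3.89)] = (-12.808*n^4 + 3.6032*n^3 + 77.6699*n^2 - 38.9288*n - 16.8042)/(0.0784*n^6 - 1.0752*n^5 + 3.7312*n^4 + 1.8712*n^3 - 14.9312*n^2 + 0.6224*n + 15.1321)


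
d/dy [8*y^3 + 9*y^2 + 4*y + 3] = 24*y^2 + 18*y + 4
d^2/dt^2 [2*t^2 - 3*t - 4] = 4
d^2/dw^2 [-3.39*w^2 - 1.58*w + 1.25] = -6.78000000000000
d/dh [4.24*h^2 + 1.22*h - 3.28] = 8.48*h + 1.22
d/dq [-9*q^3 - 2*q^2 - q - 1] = -27*q^2 - 4*q - 1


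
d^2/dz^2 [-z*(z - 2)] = -2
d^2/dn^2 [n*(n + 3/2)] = 2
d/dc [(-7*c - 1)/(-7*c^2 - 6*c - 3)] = (-49*c^2 - 14*c + 15)/(49*c^4 + 84*c^3 + 78*c^2 + 36*c + 9)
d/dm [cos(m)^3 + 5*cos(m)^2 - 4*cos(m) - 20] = (-3*cos(m)^2 - 10*cos(m) + 4)*sin(m)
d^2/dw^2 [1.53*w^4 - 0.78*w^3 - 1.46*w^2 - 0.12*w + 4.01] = 18.36*w^2 - 4.68*w - 2.92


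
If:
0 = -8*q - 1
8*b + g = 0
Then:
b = -g/8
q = -1/8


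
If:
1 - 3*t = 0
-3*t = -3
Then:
No Solution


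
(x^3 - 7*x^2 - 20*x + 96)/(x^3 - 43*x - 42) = (-x^3 + 7*x^2 + 20*x - 96)/(-x^3 + 43*x + 42)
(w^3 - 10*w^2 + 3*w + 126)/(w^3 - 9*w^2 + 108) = (w - 7)/(w - 6)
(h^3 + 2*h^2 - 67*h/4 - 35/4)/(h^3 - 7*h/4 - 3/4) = (2*h^2 + 3*h - 35)/(2*h^2 - h - 3)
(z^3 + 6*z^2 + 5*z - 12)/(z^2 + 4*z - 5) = (z^2 + 7*z + 12)/(z + 5)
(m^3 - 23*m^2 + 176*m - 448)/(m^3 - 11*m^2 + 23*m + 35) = (m^2 - 16*m + 64)/(m^2 - 4*m - 5)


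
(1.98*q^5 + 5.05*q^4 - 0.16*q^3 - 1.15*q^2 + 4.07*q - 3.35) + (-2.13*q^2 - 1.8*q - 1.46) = 1.98*q^5 + 5.05*q^4 - 0.16*q^3 - 3.28*q^2 + 2.27*q - 4.81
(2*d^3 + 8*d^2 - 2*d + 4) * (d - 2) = 2*d^4 + 4*d^3 - 18*d^2 + 8*d - 8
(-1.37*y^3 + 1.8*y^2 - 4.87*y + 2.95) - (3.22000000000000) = -1.37*y^3 + 1.8*y^2 - 4.87*y - 0.27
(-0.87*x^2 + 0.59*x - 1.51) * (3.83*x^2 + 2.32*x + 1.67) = -3.3321*x^4 + 0.2413*x^3 - 5.8674*x^2 - 2.5179*x - 2.5217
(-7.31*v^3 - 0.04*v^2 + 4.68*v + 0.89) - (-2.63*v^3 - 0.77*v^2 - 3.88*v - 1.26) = -4.68*v^3 + 0.73*v^2 + 8.56*v + 2.15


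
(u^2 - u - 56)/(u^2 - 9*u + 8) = (u + 7)/(u - 1)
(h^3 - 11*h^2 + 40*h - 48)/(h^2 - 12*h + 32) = (h^2 - 7*h + 12)/(h - 8)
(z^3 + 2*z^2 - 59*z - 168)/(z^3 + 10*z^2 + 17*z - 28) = (z^2 - 5*z - 24)/(z^2 + 3*z - 4)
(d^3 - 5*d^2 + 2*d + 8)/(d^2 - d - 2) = d - 4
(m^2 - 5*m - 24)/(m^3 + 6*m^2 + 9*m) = (m - 8)/(m*(m + 3))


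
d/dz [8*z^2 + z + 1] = 16*z + 1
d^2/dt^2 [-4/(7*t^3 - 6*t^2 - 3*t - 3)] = 24*((7*t - 2)*(-7*t^3 + 6*t^2 + 3*t + 3) + 3*(-7*t^2 + 4*t + 1)^2)/(-7*t^3 + 6*t^2 + 3*t + 3)^3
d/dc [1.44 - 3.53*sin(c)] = -3.53*cos(c)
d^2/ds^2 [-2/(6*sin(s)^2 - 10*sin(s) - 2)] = (-36*sin(s)^4 + 45*sin(s)^3 + 17*sin(s)^2 - 85*sin(s) + 56)/(-3*sin(s)^2 + 5*sin(s) + 1)^3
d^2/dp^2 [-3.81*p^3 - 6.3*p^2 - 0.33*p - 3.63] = -22.86*p - 12.6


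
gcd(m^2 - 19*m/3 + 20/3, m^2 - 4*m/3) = m - 4/3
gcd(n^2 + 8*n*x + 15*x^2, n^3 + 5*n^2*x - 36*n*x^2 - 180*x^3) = n + 5*x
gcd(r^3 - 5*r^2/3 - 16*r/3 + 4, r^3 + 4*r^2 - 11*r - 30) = r^2 - r - 6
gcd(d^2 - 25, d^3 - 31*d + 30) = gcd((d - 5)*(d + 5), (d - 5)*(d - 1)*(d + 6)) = d - 5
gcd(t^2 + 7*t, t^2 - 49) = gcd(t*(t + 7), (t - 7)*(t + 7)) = t + 7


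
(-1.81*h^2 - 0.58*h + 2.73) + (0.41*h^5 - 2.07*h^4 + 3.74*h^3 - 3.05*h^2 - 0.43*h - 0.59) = 0.41*h^5 - 2.07*h^4 + 3.74*h^3 - 4.86*h^2 - 1.01*h + 2.14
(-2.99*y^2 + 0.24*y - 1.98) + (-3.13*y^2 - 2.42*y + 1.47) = -6.12*y^2 - 2.18*y - 0.51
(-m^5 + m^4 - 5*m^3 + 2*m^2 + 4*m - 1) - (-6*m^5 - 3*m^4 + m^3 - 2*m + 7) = 5*m^5 + 4*m^4 - 6*m^3 + 2*m^2 + 6*m - 8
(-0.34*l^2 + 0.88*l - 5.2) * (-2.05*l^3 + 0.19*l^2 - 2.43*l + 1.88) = 0.697*l^5 - 1.8686*l^4 + 11.6534*l^3 - 3.7656*l^2 + 14.2904*l - 9.776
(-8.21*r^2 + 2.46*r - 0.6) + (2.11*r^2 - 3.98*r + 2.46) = -6.1*r^2 - 1.52*r + 1.86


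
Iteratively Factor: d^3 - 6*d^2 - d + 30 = (d - 3)*(d^2 - 3*d - 10) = (d - 5)*(d - 3)*(d + 2)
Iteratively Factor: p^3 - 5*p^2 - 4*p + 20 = (p - 2)*(p^2 - 3*p - 10) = (p - 5)*(p - 2)*(p + 2)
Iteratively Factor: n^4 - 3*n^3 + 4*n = (n - 2)*(n^3 - n^2 - 2*n) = n*(n - 2)*(n^2 - n - 2) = n*(n - 2)^2*(n + 1)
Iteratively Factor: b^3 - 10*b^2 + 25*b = (b - 5)*(b^2 - 5*b) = (b - 5)^2*(b)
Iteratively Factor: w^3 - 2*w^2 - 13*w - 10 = (w - 5)*(w^2 + 3*w + 2) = (w - 5)*(w + 1)*(w + 2)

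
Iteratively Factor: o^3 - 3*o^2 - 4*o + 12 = (o - 3)*(o^2 - 4) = (o - 3)*(o - 2)*(o + 2)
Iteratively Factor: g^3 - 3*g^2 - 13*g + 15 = (g - 5)*(g^2 + 2*g - 3) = (g - 5)*(g - 1)*(g + 3)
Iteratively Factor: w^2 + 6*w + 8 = (w + 2)*(w + 4)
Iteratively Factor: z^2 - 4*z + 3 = (z - 3)*(z - 1)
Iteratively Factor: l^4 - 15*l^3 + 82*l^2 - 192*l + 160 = (l - 4)*(l^3 - 11*l^2 + 38*l - 40) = (l - 4)^2*(l^2 - 7*l + 10) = (l - 5)*(l - 4)^2*(l - 2)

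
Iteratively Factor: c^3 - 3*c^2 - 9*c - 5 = (c - 5)*(c^2 + 2*c + 1) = (c - 5)*(c + 1)*(c + 1)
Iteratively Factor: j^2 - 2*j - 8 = (j + 2)*(j - 4)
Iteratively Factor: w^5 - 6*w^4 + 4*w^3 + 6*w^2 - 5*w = (w)*(w^4 - 6*w^3 + 4*w^2 + 6*w - 5) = w*(w - 1)*(w^3 - 5*w^2 - w + 5) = w*(w - 1)^2*(w^2 - 4*w - 5) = w*(w - 5)*(w - 1)^2*(w + 1)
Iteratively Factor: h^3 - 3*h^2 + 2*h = (h)*(h^2 - 3*h + 2) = h*(h - 1)*(h - 2)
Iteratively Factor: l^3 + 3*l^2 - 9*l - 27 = (l + 3)*(l^2 - 9) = (l + 3)^2*(l - 3)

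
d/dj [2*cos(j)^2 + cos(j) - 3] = -(4*cos(j) + 1)*sin(j)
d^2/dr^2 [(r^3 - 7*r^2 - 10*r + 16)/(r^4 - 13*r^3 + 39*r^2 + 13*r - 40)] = 2*(r^3 + 6*r^2 - 9*r + 22)/(r^6 - 12*r^5 + 33*r^4 + 56*r^3 - 165*r^2 - 300*r - 125)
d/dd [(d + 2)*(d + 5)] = 2*d + 7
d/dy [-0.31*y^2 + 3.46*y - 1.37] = 3.46 - 0.62*y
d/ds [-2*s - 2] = -2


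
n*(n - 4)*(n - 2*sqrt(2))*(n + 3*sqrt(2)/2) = n^4 - 4*n^3 - sqrt(2)*n^3/2 - 6*n^2 + 2*sqrt(2)*n^2 + 24*n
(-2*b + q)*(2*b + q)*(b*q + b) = -4*b^3*q - 4*b^3 + b*q^3 + b*q^2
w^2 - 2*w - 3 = (w - 3)*(w + 1)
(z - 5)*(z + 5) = z^2 - 25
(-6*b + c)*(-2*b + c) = 12*b^2 - 8*b*c + c^2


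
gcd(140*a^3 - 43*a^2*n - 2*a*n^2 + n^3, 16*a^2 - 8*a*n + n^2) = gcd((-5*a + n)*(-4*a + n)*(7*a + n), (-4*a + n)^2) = 4*a - n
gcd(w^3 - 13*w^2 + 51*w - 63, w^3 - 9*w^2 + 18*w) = w - 3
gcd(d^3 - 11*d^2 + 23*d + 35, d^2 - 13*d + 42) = d - 7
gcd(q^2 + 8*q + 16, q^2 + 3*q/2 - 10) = q + 4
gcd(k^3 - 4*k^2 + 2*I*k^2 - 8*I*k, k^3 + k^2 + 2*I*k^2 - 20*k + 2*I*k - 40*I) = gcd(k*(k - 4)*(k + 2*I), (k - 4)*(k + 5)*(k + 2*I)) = k^2 + k*(-4 + 2*I) - 8*I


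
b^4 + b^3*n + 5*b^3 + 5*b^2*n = b^2*(b + 5)*(b + n)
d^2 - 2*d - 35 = (d - 7)*(d + 5)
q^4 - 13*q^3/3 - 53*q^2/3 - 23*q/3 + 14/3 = (q - 7)*(q - 1/3)*(q + 1)*(q + 2)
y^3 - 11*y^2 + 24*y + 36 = (y - 6)^2*(y + 1)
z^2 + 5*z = z*(z + 5)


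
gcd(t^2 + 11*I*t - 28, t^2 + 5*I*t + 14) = t + 7*I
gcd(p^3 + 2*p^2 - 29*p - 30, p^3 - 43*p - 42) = p^2 + 7*p + 6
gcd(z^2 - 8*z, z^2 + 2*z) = z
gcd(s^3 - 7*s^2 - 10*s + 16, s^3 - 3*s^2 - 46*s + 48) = s^2 - 9*s + 8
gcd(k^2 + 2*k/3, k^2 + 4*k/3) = k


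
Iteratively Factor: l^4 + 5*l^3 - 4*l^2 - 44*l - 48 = (l - 3)*(l^3 + 8*l^2 + 20*l + 16) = (l - 3)*(l + 2)*(l^2 + 6*l + 8) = (l - 3)*(l + 2)*(l + 4)*(l + 2)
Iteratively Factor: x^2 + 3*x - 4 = (x - 1)*(x + 4)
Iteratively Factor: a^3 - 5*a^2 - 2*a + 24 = (a + 2)*(a^2 - 7*a + 12) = (a - 3)*(a + 2)*(a - 4)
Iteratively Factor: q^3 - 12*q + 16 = (q - 2)*(q^2 + 2*q - 8) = (q - 2)^2*(q + 4)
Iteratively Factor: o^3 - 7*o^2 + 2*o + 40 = (o - 4)*(o^2 - 3*o - 10) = (o - 4)*(o + 2)*(o - 5)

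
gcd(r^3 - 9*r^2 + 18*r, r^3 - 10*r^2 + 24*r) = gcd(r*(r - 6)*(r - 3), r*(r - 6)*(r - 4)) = r^2 - 6*r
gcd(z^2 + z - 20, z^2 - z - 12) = z - 4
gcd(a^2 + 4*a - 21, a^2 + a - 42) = a + 7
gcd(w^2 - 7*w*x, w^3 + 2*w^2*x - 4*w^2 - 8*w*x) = w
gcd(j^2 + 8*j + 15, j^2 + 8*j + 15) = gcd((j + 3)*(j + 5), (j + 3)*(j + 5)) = j^2 + 8*j + 15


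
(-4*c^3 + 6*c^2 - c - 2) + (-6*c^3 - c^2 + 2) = -10*c^3 + 5*c^2 - c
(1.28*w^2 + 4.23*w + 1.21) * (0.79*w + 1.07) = 1.0112*w^3 + 4.7113*w^2 + 5.482*w + 1.2947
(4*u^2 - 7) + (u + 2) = 4*u^2 + u - 5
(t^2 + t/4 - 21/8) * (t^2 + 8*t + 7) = t^4 + 33*t^3/4 + 51*t^2/8 - 77*t/4 - 147/8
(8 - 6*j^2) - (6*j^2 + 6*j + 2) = -12*j^2 - 6*j + 6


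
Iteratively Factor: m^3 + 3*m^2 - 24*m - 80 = (m - 5)*(m^2 + 8*m + 16) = (m - 5)*(m + 4)*(m + 4)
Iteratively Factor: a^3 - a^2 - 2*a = (a)*(a^2 - a - 2) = a*(a - 2)*(a + 1)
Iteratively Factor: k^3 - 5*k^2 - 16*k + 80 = (k - 5)*(k^2 - 16) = (k - 5)*(k + 4)*(k - 4)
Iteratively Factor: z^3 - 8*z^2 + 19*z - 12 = (z - 3)*(z^2 - 5*z + 4) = (z - 4)*(z - 3)*(z - 1)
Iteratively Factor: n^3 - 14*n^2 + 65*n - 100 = (n - 5)*(n^2 - 9*n + 20) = (n - 5)*(n - 4)*(n - 5)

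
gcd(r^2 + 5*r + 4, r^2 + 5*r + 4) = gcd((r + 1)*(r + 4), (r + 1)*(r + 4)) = r^2 + 5*r + 4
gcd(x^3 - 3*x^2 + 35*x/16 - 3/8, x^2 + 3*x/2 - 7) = x - 2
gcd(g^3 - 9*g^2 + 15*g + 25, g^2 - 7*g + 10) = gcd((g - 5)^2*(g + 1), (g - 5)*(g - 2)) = g - 5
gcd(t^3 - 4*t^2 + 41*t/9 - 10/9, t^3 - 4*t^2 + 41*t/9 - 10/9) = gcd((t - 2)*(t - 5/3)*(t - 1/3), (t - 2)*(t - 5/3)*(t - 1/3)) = t^3 - 4*t^2 + 41*t/9 - 10/9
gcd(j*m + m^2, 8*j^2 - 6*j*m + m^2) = 1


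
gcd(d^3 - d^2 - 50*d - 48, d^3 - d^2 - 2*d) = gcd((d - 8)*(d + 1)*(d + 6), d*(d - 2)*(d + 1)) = d + 1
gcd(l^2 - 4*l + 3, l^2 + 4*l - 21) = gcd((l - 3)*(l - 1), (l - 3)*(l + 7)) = l - 3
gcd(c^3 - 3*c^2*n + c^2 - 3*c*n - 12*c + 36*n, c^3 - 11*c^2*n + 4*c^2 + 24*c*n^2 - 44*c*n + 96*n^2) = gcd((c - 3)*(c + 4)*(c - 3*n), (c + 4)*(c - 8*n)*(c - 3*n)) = c^2 - 3*c*n + 4*c - 12*n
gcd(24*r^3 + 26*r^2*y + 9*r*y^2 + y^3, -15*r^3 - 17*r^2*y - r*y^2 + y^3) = 3*r + y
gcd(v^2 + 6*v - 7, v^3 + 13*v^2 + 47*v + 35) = v + 7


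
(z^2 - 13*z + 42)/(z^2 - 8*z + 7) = (z - 6)/(z - 1)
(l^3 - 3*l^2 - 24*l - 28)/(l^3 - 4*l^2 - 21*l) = (l^2 + 4*l + 4)/(l*(l + 3))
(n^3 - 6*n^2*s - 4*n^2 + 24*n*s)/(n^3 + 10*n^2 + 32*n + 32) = n*(n^2 - 6*n*s - 4*n + 24*s)/(n^3 + 10*n^2 + 32*n + 32)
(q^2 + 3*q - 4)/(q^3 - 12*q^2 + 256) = (q - 1)/(q^2 - 16*q + 64)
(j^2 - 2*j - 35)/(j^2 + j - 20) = (j - 7)/(j - 4)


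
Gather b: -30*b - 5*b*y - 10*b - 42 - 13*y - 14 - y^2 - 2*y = b*(-5*y - 40) - y^2 - 15*y - 56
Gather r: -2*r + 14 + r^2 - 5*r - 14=r^2 - 7*r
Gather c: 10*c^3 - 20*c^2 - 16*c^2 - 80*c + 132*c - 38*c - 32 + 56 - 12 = 10*c^3 - 36*c^2 + 14*c + 12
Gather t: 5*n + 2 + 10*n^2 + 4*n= 10*n^2 + 9*n + 2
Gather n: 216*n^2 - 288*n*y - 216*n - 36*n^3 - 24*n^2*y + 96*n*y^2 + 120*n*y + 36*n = -36*n^3 + n^2*(216 - 24*y) + n*(96*y^2 - 168*y - 180)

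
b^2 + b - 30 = (b - 5)*(b + 6)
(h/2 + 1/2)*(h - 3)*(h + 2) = h^3/2 - 7*h/2 - 3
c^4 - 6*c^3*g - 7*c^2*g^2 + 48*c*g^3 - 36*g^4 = (c - 6*g)*(c - 2*g)*(c - g)*(c + 3*g)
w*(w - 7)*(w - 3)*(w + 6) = w^4 - 4*w^3 - 39*w^2 + 126*w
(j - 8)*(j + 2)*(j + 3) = j^3 - 3*j^2 - 34*j - 48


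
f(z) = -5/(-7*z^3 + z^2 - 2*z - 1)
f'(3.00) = -0.03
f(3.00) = 0.03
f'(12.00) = 0.00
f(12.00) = 0.00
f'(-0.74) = -5.02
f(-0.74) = -1.29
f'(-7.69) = -0.00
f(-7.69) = -0.00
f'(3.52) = -0.01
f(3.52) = 0.02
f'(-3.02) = -0.02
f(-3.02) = -0.02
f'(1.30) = -0.58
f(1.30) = 0.29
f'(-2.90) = -0.03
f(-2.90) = -0.03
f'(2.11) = -0.10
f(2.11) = 0.08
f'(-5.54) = -0.00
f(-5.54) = -0.00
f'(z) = -5*(21*z^2 - 2*z + 2)/(-7*z^3 + z^2 - 2*z - 1)^2 = 5*(-21*z^2 + 2*z - 2)/(7*z^3 - z^2 + 2*z + 1)^2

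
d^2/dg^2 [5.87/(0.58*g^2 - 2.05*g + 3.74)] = (-3.949336*g^2 + 13.95886*g + 5.87*(1.16*g - 2.05)*(2.32*g - 4.1) - 25.466408)/(0.58*g^2 - 2.05*g + 3.74)^3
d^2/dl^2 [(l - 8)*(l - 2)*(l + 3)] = 6*l - 14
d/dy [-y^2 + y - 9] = 1 - 2*y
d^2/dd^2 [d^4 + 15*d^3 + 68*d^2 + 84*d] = 12*d^2 + 90*d + 136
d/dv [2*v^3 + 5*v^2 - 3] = 2*v*(3*v + 5)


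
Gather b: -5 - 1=-6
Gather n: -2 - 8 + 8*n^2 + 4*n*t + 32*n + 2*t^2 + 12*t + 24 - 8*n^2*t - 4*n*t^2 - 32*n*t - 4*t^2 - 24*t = n^2*(8 - 8*t) + n*(-4*t^2 - 28*t + 32) - 2*t^2 - 12*t + 14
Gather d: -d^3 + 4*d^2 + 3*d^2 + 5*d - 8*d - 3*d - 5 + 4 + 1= -d^3 + 7*d^2 - 6*d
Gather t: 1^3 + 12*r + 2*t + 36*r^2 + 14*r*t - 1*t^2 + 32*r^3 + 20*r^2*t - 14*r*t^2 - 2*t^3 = 32*r^3 + 36*r^2 + 12*r - 2*t^3 + t^2*(-14*r - 1) + t*(20*r^2 + 14*r + 2) + 1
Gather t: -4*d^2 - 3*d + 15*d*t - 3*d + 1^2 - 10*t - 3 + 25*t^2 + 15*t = -4*d^2 - 6*d + 25*t^2 + t*(15*d + 5) - 2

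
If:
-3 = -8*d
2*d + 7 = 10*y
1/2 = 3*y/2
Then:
No Solution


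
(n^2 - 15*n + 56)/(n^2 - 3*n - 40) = (n - 7)/(n + 5)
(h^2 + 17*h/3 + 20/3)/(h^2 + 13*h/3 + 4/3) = (3*h + 5)/(3*h + 1)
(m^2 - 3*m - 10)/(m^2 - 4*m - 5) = (m + 2)/(m + 1)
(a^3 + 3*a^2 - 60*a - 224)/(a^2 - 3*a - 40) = (a^2 + 11*a + 28)/(a + 5)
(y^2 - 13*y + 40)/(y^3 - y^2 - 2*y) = (-y^2 + 13*y - 40)/(y*(-y^2 + y + 2))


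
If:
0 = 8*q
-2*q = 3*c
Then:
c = 0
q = 0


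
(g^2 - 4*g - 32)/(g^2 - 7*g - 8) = (g + 4)/(g + 1)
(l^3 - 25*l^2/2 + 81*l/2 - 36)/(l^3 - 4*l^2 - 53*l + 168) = (l - 3/2)/(l + 7)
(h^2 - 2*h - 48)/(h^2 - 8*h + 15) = (h^2 - 2*h - 48)/(h^2 - 8*h + 15)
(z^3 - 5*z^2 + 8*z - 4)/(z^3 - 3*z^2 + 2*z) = (z - 2)/z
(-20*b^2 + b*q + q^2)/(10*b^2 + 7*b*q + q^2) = (-4*b + q)/(2*b + q)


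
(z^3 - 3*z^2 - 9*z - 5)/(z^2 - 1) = (z^2 - 4*z - 5)/(z - 1)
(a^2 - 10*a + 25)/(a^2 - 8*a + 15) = (a - 5)/(a - 3)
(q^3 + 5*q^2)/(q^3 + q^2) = (q + 5)/(q + 1)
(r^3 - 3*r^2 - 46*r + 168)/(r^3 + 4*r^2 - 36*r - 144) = (r^2 + 3*r - 28)/(r^2 + 10*r + 24)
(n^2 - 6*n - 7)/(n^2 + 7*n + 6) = (n - 7)/(n + 6)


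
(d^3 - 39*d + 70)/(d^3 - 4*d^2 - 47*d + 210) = (d - 2)/(d - 6)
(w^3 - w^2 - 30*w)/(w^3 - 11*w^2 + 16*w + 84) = w*(w + 5)/(w^2 - 5*w - 14)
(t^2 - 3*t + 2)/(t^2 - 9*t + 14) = (t - 1)/(t - 7)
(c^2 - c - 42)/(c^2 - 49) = (c + 6)/(c + 7)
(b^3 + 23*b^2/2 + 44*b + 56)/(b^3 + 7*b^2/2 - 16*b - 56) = (b + 4)/(b - 4)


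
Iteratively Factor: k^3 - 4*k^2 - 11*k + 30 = (k + 3)*(k^2 - 7*k + 10) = (k - 2)*(k + 3)*(k - 5)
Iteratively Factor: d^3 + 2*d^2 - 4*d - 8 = (d - 2)*(d^2 + 4*d + 4) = (d - 2)*(d + 2)*(d + 2)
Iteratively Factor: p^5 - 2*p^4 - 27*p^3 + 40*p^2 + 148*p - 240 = (p + 3)*(p^4 - 5*p^3 - 12*p^2 + 76*p - 80) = (p + 3)*(p + 4)*(p^3 - 9*p^2 + 24*p - 20) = (p - 2)*(p + 3)*(p + 4)*(p^2 - 7*p + 10) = (p - 2)^2*(p + 3)*(p + 4)*(p - 5)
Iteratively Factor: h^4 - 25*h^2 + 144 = (h + 4)*(h^3 - 4*h^2 - 9*h + 36) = (h - 4)*(h + 4)*(h^2 - 9) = (h - 4)*(h - 3)*(h + 4)*(h + 3)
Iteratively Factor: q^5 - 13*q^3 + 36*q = (q - 2)*(q^4 + 2*q^3 - 9*q^2 - 18*q) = (q - 3)*(q - 2)*(q^3 + 5*q^2 + 6*q) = q*(q - 3)*(q - 2)*(q^2 + 5*q + 6) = q*(q - 3)*(q - 2)*(q + 2)*(q + 3)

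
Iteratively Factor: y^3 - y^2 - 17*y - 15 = (y - 5)*(y^2 + 4*y + 3) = (y - 5)*(y + 3)*(y + 1)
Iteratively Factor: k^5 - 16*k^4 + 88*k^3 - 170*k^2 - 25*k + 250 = (k - 5)*(k^4 - 11*k^3 + 33*k^2 - 5*k - 50) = (k - 5)*(k - 2)*(k^3 - 9*k^2 + 15*k + 25) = (k - 5)*(k - 2)*(k + 1)*(k^2 - 10*k + 25) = (k - 5)^2*(k - 2)*(k + 1)*(k - 5)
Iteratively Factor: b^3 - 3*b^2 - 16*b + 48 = (b - 3)*(b^2 - 16) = (b - 3)*(b + 4)*(b - 4)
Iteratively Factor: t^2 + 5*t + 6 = (t + 2)*(t + 3)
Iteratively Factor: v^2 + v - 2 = (v + 2)*(v - 1)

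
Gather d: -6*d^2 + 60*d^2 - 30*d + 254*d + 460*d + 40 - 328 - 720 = 54*d^2 + 684*d - 1008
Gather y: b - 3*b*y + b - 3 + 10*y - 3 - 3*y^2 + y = 2*b - 3*y^2 + y*(11 - 3*b) - 6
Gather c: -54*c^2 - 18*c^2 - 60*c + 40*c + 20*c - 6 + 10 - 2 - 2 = -72*c^2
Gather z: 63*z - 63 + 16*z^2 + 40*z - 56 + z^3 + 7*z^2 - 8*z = z^3 + 23*z^2 + 95*z - 119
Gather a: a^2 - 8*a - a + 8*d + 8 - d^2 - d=a^2 - 9*a - d^2 + 7*d + 8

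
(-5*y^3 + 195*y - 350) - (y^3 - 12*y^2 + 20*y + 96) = -6*y^3 + 12*y^2 + 175*y - 446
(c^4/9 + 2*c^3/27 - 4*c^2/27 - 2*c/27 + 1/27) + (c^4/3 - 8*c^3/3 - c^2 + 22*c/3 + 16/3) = 4*c^4/9 - 70*c^3/27 - 31*c^2/27 + 196*c/27 + 145/27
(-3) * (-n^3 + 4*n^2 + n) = 3*n^3 - 12*n^2 - 3*n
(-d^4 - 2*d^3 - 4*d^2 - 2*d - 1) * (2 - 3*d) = 3*d^5 + 4*d^4 + 8*d^3 - 2*d^2 - d - 2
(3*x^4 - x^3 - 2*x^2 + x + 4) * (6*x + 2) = 18*x^5 - 14*x^3 + 2*x^2 + 26*x + 8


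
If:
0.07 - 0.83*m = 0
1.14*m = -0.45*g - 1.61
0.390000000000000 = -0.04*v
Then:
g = -3.79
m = 0.08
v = -9.75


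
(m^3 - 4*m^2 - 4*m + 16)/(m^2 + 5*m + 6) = (m^2 - 6*m + 8)/(m + 3)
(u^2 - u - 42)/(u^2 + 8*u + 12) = (u - 7)/(u + 2)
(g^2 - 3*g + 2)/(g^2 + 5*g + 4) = (g^2 - 3*g + 2)/(g^2 + 5*g + 4)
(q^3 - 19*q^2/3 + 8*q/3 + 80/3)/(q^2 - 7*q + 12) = (3*q^2 - 7*q - 20)/(3*(q - 3))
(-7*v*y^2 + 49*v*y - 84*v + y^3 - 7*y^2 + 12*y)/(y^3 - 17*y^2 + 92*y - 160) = (-7*v*y + 21*v + y^2 - 3*y)/(y^2 - 13*y + 40)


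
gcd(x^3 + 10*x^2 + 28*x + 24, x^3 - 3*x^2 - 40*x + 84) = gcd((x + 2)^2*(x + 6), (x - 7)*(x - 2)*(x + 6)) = x + 6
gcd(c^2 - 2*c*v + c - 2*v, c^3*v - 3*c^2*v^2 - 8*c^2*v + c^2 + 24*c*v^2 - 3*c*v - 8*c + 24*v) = 1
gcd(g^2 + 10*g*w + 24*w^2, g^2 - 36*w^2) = g + 6*w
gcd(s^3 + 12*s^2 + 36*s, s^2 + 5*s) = s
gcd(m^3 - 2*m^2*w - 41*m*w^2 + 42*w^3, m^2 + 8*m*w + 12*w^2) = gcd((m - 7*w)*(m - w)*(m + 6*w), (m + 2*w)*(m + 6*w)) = m + 6*w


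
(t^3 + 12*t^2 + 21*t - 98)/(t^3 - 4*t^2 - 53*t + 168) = (t^2 + 5*t - 14)/(t^2 - 11*t + 24)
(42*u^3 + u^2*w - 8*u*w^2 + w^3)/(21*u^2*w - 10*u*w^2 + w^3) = (2*u + w)/w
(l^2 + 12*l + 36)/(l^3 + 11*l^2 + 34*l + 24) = (l + 6)/(l^2 + 5*l + 4)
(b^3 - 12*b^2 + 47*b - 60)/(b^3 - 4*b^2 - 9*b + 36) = (b - 5)/(b + 3)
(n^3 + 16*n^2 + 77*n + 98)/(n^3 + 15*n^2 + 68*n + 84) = (n + 7)/(n + 6)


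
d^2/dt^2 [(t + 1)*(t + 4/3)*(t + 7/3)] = 6*t + 28/3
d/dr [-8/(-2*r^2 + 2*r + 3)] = 16*(1 - 2*r)/(-2*r^2 + 2*r + 3)^2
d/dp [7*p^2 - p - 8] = 14*p - 1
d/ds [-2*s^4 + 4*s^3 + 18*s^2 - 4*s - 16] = -8*s^3 + 12*s^2 + 36*s - 4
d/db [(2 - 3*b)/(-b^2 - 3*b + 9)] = (-3*b^2 + 4*b - 21)/(b^4 + 6*b^3 - 9*b^2 - 54*b + 81)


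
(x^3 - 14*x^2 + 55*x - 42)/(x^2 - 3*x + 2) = (x^2 - 13*x + 42)/(x - 2)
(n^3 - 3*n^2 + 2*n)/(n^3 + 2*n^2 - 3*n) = (n - 2)/(n + 3)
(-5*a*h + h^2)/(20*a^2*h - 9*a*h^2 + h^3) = -1/(4*a - h)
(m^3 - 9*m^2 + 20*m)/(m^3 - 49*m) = (m^2 - 9*m + 20)/(m^2 - 49)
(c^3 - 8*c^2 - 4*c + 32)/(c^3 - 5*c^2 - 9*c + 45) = (c^3 - 8*c^2 - 4*c + 32)/(c^3 - 5*c^2 - 9*c + 45)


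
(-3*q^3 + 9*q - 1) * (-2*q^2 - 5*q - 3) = 6*q^5 + 15*q^4 - 9*q^3 - 43*q^2 - 22*q + 3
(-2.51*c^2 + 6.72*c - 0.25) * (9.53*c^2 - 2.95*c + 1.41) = -23.9203*c^4 + 71.4461*c^3 - 25.7456*c^2 + 10.2127*c - 0.3525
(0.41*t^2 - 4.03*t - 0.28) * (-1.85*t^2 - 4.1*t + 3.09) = -0.7585*t^4 + 5.7745*t^3 + 18.3079*t^2 - 11.3047*t - 0.8652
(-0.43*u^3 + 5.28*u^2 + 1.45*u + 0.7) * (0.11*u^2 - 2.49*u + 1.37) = -0.0473*u^5 + 1.6515*u^4 - 13.5768*u^3 + 3.7001*u^2 + 0.2435*u + 0.959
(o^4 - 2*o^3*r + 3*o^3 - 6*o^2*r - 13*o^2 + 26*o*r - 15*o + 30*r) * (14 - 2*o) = -2*o^5 + 4*o^4*r + 8*o^4 - 16*o^3*r + 68*o^3 - 136*o^2*r - 152*o^2 + 304*o*r - 210*o + 420*r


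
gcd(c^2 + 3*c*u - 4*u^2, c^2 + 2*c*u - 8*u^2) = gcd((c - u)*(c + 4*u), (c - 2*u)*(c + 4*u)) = c + 4*u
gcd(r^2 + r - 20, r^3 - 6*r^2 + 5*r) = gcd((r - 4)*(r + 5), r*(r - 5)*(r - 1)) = 1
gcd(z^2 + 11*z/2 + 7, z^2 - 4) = z + 2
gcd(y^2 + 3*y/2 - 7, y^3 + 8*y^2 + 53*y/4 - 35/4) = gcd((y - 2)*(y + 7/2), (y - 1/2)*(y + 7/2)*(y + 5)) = y + 7/2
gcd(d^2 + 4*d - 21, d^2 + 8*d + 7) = d + 7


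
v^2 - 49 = (v - 7)*(v + 7)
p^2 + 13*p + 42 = (p + 6)*(p + 7)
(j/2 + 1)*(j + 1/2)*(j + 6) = j^3/2 + 17*j^2/4 + 8*j + 3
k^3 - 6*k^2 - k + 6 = (k - 6)*(k - 1)*(k + 1)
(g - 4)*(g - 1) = g^2 - 5*g + 4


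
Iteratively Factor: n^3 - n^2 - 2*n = (n + 1)*(n^2 - 2*n) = (n - 2)*(n + 1)*(n)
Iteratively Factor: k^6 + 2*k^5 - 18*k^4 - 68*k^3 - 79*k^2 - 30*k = (k + 1)*(k^5 + k^4 - 19*k^3 - 49*k^2 - 30*k) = (k + 1)^2*(k^4 - 19*k^2 - 30*k) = (k - 5)*(k + 1)^2*(k^3 + 5*k^2 + 6*k) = (k - 5)*(k + 1)^2*(k + 2)*(k^2 + 3*k) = (k - 5)*(k + 1)^2*(k + 2)*(k + 3)*(k)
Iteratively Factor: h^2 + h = (h)*(h + 1)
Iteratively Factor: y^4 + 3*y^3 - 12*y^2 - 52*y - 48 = (y + 2)*(y^3 + y^2 - 14*y - 24) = (y + 2)^2*(y^2 - y - 12) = (y + 2)^2*(y + 3)*(y - 4)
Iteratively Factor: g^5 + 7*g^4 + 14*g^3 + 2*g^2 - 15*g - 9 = (g - 1)*(g^4 + 8*g^3 + 22*g^2 + 24*g + 9) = (g - 1)*(g + 1)*(g^3 + 7*g^2 + 15*g + 9) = (g - 1)*(g + 1)^2*(g^2 + 6*g + 9) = (g - 1)*(g + 1)^2*(g + 3)*(g + 3)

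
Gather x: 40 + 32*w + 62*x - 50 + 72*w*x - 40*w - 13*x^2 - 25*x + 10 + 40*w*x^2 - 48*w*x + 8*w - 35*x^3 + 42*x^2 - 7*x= -35*x^3 + x^2*(40*w + 29) + x*(24*w + 30)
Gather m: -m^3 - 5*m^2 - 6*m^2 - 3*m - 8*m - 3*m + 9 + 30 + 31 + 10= -m^3 - 11*m^2 - 14*m + 80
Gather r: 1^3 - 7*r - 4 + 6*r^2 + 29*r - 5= 6*r^2 + 22*r - 8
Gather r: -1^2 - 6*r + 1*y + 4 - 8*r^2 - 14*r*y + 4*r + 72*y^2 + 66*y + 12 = -8*r^2 + r*(-14*y - 2) + 72*y^2 + 67*y + 15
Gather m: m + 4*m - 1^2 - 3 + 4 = 5*m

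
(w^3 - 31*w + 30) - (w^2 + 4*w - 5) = w^3 - w^2 - 35*w + 35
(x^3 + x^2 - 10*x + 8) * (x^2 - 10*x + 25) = x^5 - 9*x^4 + 5*x^3 + 133*x^2 - 330*x + 200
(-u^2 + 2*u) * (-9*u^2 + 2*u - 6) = 9*u^4 - 20*u^3 + 10*u^2 - 12*u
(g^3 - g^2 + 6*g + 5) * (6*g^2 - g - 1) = 6*g^5 - 7*g^4 + 36*g^3 + 25*g^2 - 11*g - 5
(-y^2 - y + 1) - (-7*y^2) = 6*y^2 - y + 1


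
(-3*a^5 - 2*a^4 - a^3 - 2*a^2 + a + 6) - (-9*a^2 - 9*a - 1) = -3*a^5 - 2*a^4 - a^3 + 7*a^2 + 10*a + 7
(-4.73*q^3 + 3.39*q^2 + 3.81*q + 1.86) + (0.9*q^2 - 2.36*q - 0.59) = -4.73*q^3 + 4.29*q^2 + 1.45*q + 1.27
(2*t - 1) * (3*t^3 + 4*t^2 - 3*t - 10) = 6*t^4 + 5*t^3 - 10*t^2 - 17*t + 10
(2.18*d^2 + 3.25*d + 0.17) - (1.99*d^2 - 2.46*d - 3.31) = 0.19*d^2 + 5.71*d + 3.48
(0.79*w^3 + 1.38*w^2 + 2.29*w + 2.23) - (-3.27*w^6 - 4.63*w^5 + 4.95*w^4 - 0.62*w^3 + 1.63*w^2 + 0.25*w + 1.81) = 3.27*w^6 + 4.63*w^5 - 4.95*w^4 + 1.41*w^3 - 0.25*w^2 + 2.04*w + 0.42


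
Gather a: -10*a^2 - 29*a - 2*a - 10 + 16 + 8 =-10*a^2 - 31*a + 14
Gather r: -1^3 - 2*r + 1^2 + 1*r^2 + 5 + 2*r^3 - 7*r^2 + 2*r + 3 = 2*r^3 - 6*r^2 + 8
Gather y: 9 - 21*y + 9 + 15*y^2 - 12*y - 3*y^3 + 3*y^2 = -3*y^3 + 18*y^2 - 33*y + 18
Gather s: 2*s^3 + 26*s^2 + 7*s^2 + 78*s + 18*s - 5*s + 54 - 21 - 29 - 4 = 2*s^3 + 33*s^2 + 91*s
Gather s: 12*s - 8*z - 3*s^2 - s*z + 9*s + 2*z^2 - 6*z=-3*s^2 + s*(21 - z) + 2*z^2 - 14*z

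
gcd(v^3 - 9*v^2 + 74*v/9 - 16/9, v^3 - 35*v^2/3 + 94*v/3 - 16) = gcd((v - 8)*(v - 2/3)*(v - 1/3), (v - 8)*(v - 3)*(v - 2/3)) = v^2 - 26*v/3 + 16/3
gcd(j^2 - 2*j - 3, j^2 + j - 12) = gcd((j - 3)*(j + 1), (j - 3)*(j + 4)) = j - 3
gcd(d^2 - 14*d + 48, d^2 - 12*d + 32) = d - 8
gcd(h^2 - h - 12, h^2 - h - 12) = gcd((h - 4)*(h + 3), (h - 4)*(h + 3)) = h^2 - h - 12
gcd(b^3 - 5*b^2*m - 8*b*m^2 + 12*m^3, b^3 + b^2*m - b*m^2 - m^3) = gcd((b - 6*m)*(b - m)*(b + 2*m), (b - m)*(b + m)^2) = b - m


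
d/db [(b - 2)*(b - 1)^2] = (b - 1)*(3*b - 5)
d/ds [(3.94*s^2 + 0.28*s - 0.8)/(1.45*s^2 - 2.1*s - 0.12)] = (-8.68*s^2 + 1.3744*s - 1.7136)/(2.1025*s^4 - 6.09*s^3 + 4.062*s^2 + 0.504*s + 0.0144)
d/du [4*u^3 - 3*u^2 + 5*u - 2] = 12*u^2 - 6*u + 5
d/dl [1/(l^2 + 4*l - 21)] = 2*(-l - 2)/(l^2 + 4*l - 21)^2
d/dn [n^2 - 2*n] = 2*n - 2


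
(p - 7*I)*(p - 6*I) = p^2 - 13*I*p - 42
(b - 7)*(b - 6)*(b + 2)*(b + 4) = b^4 - 7*b^3 - 28*b^2 + 148*b + 336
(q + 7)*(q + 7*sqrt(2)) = q^2 + 7*q + 7*sqrt(2)*q + 49*sqrt(2)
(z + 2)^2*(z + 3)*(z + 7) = z^4 + 14*z^3 + 65*z^2 + 124*z + 84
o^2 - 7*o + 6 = (o - 6)*(o - 1)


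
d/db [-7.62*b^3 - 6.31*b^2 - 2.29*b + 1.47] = -22.86*b^2 - 12.62*b - 2.29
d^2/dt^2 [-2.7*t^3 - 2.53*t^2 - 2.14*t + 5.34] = -16.2*t - 5.06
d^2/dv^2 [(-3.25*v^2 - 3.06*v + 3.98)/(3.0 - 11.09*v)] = (5.6843418860808e-14*v - 716.872876)/(1363.938029*v^3 - 1106.8929*v^2 + 299.43*v - 27.0)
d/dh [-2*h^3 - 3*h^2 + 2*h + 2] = -6*h^2 - 6*h + 2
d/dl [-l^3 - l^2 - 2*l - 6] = -3*l^2 - 2*l - 2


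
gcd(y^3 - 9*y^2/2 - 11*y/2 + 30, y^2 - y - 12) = y - 4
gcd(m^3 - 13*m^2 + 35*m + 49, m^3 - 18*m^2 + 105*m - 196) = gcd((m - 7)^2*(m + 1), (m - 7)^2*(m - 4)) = m^2 - 14*m + 49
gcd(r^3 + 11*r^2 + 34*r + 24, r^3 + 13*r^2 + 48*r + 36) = r^2 + 7*r + 6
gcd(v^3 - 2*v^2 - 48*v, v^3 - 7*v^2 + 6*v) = v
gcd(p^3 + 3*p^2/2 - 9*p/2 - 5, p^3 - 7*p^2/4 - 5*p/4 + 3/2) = p^2 - p - 2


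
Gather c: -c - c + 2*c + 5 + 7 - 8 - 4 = 0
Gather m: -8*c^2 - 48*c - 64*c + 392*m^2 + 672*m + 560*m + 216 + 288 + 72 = -8*c^2 - 112*c + 392*m^2 + 1232*m + 576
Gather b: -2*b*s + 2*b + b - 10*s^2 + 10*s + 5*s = b*(3 - 2*s) - 10*s^2 + 15*s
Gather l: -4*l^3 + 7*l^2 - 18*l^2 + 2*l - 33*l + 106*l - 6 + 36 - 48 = -4*l^3 - 11*l^2 + 75*l - 18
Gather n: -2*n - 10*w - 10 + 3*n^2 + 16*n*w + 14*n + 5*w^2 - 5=3*n^2 + n*(16*w + 12) + 5*w^2 - 10*w - 15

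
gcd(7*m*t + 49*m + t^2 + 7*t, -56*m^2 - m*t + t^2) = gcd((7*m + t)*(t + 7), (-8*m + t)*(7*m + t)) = 7*m + t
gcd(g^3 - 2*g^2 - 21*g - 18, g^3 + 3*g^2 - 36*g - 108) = g^2 - 3*g - 18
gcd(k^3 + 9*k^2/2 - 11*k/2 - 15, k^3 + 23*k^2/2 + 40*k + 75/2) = k^2 + 13*k/2 + 15/2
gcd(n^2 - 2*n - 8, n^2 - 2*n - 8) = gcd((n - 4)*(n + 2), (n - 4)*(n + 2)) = n^2 - 2*n - 8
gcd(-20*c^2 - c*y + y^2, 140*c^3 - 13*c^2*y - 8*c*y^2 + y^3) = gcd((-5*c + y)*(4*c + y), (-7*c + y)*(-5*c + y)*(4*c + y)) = -20*c^2 - c*y + y^2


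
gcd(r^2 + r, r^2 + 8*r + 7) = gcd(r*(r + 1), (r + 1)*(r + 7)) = r + 1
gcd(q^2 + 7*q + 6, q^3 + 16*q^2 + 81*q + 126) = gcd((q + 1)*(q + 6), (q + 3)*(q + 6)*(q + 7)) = q + 6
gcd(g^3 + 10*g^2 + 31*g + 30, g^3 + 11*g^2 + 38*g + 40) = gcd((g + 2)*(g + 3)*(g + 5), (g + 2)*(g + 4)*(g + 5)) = g^2 + 7*g + 10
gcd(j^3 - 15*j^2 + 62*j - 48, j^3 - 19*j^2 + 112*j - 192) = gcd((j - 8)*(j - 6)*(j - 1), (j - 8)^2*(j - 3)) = j - 8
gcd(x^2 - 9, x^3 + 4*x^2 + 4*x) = 1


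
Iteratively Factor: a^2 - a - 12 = (a + 3)*(a - 4)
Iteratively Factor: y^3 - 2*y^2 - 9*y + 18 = (y - 2)*(y^2 - 9) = (y - 2)*(y + 3)*(y - 3)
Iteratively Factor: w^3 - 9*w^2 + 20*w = (w)*(w^2 - 9*w + 20) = w*(w - 4)*(w - 5)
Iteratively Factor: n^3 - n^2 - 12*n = (n - 4)*(n^2 + 3*n) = (n - 4)*(n + 3)*(n)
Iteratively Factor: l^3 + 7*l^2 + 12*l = (l + 3)*(l^2 + 4*l) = (l + 3)*(l + 4)*(l)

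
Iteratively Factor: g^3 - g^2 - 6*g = (g - 3)*(g^2 + 2*g) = (g - 3)*(g + 2)*(g)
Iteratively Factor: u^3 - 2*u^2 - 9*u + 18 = (u + 3)*(u^2 - 5*u + 6) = (u - 3)*(u + 3)*(u - 2)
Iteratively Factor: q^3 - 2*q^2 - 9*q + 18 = (q + 3)*(q^2 - 5*q + 6) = (q - 2)*(q + 3)*(q - 3)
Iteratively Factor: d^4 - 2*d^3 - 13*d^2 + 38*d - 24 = (d - 2)*(d^3 - 13*d + 12) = (d - 2)*(d - 1)*(d^2 + d - 12) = (d - 3)*(d - 2)*(d - 1)*(d + 4)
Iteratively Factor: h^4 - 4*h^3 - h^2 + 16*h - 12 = (h + 2)*(h^3 - 6*h^2 + 11*h - 6) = (h - 1)*(h + 2)*(h^2 - 5*h + 6) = (h - 3)*(h - 1)*(h + 2)*(h - 2)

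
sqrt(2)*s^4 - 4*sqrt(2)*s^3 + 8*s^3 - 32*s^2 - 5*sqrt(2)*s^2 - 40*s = s*(s - 5)*(s + 4*sqrt(2))*(sqrt(2)*s + sqrt(2))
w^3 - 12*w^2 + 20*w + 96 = (w - 8)*(w - 6)*(w + 2)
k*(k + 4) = k^2 + 4*k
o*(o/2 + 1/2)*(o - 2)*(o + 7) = o^4/2 + 3*o^3 - 9*o^2/2 - 7*o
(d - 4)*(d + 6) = d^2 + 2*d - 24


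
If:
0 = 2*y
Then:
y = 0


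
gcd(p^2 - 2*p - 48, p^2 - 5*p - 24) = p - 8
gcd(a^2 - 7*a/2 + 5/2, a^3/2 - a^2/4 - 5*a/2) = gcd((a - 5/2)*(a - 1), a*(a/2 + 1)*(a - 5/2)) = a - 5/2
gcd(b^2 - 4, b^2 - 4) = b^2 - 4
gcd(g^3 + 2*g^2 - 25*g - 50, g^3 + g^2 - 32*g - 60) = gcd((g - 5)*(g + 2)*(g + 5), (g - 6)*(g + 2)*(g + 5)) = g^2 + 7*g + 10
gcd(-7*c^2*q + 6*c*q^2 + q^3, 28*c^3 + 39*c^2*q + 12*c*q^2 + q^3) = 7*c + q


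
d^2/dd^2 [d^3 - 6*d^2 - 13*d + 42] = 6*d - 12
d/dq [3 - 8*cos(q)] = 8*sin(q)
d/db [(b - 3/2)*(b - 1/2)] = 2*b - 2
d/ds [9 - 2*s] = -2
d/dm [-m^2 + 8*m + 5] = 8 - 2*m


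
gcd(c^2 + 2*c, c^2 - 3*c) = c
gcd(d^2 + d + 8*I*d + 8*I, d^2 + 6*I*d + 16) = d + 8*I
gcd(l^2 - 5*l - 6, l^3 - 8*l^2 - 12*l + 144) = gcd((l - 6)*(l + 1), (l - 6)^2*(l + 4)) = l - 6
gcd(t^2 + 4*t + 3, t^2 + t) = t + 1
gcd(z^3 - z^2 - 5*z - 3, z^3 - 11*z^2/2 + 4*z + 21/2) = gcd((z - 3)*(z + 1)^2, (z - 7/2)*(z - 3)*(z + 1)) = z^2 - 2*z - 3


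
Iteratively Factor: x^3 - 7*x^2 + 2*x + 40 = (x - 4)*(x^2 - 3*x - 10) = (x - 4)*(x + 2)*(x - 5)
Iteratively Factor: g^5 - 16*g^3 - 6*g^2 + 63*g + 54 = (g + 2)*(g^4 - 2*g^3 - 12*g^2 + 18*g + 27) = (g + 1)*(g + 2)*(g^3 - 3*g^2 - 9*g + 27) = (g - 3)*(g + 1)*(g + 2)*(g^2 - 9) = (g - 3)^2*(g + 1)*(g + 2)*(g + 3)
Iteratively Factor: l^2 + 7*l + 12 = (l + 3)*(l + 4)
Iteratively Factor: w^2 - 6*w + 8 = (w - 2)*(w - 4)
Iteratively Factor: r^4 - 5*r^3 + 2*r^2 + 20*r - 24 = (r - 3)*(r^3 - 2*r^2 - 4*r + 8) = (r - 3)*(r + 2)*(r^2 - 4*r + 4) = (r - 3)*(r - 2)*(r + 2)*(r - 2)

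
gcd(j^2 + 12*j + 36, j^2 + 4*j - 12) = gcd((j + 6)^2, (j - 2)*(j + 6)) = j + 6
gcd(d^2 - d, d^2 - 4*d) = d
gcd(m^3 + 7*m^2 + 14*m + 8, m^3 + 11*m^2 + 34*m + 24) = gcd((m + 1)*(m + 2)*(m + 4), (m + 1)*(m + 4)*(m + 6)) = m^2 + 5*m + 4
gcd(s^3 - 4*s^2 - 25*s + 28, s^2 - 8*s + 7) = s^2 - 8*s + 7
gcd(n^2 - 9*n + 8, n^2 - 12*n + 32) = n - 8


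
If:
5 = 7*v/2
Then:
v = 10/7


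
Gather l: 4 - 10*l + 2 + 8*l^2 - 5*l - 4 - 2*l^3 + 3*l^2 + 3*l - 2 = -2*l^3 + 11*l^2 - 12*l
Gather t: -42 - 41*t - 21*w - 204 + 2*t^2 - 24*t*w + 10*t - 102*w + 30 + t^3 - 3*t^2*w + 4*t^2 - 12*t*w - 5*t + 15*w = t^3 + t^2*(6 - 3*w) + t*(-36*w - 36) - 108*w - 216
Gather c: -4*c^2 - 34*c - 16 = -4*c^2 - 34*c - 16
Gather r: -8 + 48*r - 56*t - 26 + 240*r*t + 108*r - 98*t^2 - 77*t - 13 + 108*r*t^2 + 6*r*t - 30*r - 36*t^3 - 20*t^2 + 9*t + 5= r*(108*t^2 + 246*t + 126) - 36*t^3 - 118*t^2 - 124*t - 42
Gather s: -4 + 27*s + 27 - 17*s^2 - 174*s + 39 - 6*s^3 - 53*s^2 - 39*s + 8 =-6*s^3 - 70*s^2 - 186*s + 70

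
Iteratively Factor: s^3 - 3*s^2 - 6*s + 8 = (s - 4)*(s^2 + s - 2) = (s - 4)*(s + 2)*(s - 1)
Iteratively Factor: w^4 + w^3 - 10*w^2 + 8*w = (w - 1)*(w^3 + 2*w^2 - 8*w) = (w - 2)*(w - 1)*(w^2 + 4*w) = w*(w - 2)*(w - 1)*(w + 4)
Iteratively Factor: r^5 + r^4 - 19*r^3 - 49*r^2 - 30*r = (r + 3)*(r^4 - 2*r^3 - 13*r^2 - 10*r) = r*(r + 3)*(r^3 - 2*r^2 - 13*r - 10) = r*(r - 5)*(r + 3)*(r^2 + 3*r + 2) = r*(r - 5)*(r + 2)*(r + 3)*(r + 1)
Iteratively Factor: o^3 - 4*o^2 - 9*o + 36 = (o - 3)*(o^2 - o - 12) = (o - 3)*(o + 3)*(o - 4)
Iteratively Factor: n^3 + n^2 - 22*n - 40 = (n + 2)*(n^2 - n - 20) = (n - 5)*(n + 2)*(n + 4)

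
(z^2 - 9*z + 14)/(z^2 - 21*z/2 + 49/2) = 2*(z - 2)/(2*z - 7)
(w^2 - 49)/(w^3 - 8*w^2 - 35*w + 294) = (w + 7)/(w^2 - w - 42)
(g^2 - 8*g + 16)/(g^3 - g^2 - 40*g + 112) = 1/(g + 7)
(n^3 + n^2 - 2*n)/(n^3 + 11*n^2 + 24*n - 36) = n*(n + 2)/(n^2 + 12*n + 36)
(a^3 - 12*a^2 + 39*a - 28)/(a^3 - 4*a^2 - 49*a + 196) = (a - 1)/(a + 7)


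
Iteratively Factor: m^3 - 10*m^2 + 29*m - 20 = (m - 1)*(m^2 - 9*m + 20) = (m - 4)*(m - 1)*(m - 5)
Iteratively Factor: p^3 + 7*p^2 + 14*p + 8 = (p + 1)*(p^2 + 6*p + 8) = (p + 1)*(p + 2)*(p + 4)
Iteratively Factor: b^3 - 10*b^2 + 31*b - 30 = (b - 3)*(b^2 - 7*b + 10) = (b - 5)*(b - 3)*(b - 2)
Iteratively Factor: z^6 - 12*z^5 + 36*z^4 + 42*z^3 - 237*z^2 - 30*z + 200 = (z - 4)*(z^5 - 8*z^4 + 4*z^3 + 58*z^2 - 5*z - 50) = (z - 4)*(z + 1)*(z^4 - 9*z^3 + 13*z^2 + 45*z - 50) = (z - 5)*(z - 4)*(z + 1)*(z^3 - 4*z^2 - 7*z + 10) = (z - 5)^2*(z - 4)*(z + 1)*(z^2 + z - 2) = (z - 5)^2*(z - 4)*(z - 1)*(z + 1)*(z + 2)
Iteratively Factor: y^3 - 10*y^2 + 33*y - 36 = (y - 3)*(y^2 - 7*y + 12) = (y - 3)^2*(y - 4)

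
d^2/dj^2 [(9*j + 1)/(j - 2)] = 38/(j - 2)^3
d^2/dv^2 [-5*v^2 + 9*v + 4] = -10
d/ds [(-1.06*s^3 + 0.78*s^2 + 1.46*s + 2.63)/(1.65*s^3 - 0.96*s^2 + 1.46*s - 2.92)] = (-0.269400000000001*s^4 - 7.9132*s^3 - 1.1925*s^2 + 0.4944*s - 8.103)/(2.7225*s^6 - 3.168*s^5 + 5.7396*s^4 - 12.4392*s^3 + 7.738*s^2 - 8.5264*s + 8.5264)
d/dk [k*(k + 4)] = 2*k + 4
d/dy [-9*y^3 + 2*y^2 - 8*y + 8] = -27*y^2 + 4*y - 8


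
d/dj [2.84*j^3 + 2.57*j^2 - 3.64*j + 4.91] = 8.52*j^2 + 5.14*j - 3.64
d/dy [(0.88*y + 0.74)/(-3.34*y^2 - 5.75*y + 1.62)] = (2.9392*y^2 + 4.9432*y + 5.6806)/(11.1556*y^4 + 38.41*y^3 + 22.2409*y^2 - 18.63*y + 2.6244)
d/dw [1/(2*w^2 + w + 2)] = (-4*w - 1)/(2*w^2 + w + 2)^2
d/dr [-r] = -1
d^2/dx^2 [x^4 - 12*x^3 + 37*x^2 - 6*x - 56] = 12*x^2 - 72*x + 74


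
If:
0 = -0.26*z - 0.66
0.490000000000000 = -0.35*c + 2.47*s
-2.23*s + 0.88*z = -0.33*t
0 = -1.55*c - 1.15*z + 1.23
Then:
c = 2.68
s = 0.58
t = 10.67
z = -2.54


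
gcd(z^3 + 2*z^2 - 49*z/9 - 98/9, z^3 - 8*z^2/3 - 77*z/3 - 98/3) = z^2 + 13*z/3 + 14/3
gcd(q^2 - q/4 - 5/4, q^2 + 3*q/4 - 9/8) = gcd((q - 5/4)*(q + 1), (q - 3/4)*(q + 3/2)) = 1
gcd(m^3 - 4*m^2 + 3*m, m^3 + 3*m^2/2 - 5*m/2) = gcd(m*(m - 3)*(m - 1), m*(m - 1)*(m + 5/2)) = m^2 - m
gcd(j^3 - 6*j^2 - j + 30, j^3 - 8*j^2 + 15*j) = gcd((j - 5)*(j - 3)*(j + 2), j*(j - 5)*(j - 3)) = j^2 - 8*j + 15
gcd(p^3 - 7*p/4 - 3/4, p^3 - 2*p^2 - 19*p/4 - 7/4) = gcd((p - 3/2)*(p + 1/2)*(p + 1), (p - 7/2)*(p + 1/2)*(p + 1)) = p^2 + 3*p/2 + 1/2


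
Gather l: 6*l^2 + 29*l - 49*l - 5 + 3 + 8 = 6*l^2 - 20*l + 6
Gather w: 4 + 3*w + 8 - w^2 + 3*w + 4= -w^2 + 6*w + 16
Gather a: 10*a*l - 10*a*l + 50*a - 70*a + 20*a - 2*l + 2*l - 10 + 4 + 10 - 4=0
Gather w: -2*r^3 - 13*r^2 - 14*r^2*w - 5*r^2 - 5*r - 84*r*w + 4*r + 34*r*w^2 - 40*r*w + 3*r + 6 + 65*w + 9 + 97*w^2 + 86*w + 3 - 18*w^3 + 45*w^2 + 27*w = -2*r^3 - 18*r^2 + 2*r - 18*w^3 + w^2*(34*r + 142) + w*(-14*r^2 - 124*r + 178) + 18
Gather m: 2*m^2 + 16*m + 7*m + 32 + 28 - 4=2*m^2 + 23*m + 56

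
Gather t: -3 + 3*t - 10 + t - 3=4*t - 16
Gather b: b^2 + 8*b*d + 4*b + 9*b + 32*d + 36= b^2 + b*(8*d + 13) + 32*d + 36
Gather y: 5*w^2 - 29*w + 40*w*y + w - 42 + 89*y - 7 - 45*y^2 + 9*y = 5*w^2 - 28*w - 45*y^2 + y*(40*w + 98) - 49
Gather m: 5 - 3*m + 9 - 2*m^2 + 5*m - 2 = -2*m^2 + 2*m + 12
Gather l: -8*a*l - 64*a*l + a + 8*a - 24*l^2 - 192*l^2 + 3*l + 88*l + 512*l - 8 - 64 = 9*a - 216*l^2 + l*(603 - 72*a) - 72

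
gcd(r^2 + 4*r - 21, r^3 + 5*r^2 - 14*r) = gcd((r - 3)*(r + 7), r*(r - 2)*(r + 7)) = r + 7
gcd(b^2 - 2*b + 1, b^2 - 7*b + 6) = b - 1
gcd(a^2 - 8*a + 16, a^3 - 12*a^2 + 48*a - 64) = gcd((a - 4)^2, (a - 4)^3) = a^2 - 8*a + 16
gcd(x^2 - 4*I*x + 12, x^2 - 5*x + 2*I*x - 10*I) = x + 2*I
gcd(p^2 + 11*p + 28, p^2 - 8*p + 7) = 1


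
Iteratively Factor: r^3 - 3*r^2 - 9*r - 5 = (r + 1)*(r^2 - 4*r - 5) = (r + 1)^2*(r - 5)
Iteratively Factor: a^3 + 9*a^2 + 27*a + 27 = (a + 3)*(a^2 + 6*a + 9) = (a + 3)^2*(a + 3)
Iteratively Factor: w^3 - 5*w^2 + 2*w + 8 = (w - 4)*(w^2 - w - 2) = (w - 4)*(w - 2)*(w + 1)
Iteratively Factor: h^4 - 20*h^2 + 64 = (h + 2)*(h^3 - 2*h^2 - 16*h + 32) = (h - 2)*(h + 2)*(h^2 - 16) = (h - 2)*(h + 2)*(h + 4)*(h - 4)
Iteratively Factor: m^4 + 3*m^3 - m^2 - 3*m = (m + 3)*(m^3 - m) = (m - 1)*(m + 3)*(m^2 + m) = m*(m - 1)*(m + 3)*(m + 1)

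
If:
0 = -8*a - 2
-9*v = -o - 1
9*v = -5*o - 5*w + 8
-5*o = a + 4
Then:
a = -1/4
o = -3/4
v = 1/36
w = 23/10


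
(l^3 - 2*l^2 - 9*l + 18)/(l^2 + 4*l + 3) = (l^2 - 5*l + 6)/(l + 1)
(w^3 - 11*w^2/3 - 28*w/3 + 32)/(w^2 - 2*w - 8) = (w^2 + w/3 - 8)/(w + 2)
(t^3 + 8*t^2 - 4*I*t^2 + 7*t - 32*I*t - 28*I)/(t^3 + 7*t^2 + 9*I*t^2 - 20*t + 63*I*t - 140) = (t^2 + t*(1 - 4*I) - 4*I)/(t^2 + 9*I*t - 20)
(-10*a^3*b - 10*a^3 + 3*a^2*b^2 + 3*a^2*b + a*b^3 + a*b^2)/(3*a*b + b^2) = a*(-10*a^2*b - 10*a^2 + 3*a*b^2 + 3*a*b + b^3 + b^2)/(b*(3*a + b))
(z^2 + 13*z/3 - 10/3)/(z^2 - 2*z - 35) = (z - 2/3)/(z - 7)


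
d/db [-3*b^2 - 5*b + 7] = -6*b - 5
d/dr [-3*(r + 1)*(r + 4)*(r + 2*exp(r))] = -6*r^2*exp(r) - 9*r^2 - 42*r*exp(r) - 30*r - 54*exp(r) - 12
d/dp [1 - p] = -1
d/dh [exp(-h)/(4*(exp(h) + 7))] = (-2*exp(h) - 7)*exp(-h)/(4*(exp(2*h) + 14*exp(h) + 49))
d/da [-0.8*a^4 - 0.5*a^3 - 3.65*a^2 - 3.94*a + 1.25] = -3.2*a^3 - 1.5*a^2 - 7.3*a - 3.94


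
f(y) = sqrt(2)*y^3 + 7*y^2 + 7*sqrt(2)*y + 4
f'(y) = 3*sqrt(2)*y^2 + 14*y + 7*sqrt(2)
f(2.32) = 82.30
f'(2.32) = 65.22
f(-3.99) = -13.89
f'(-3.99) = 21.58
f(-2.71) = 0.43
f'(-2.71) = 3.12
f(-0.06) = 3.43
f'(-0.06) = 9.07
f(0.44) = 9.83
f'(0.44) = 16.88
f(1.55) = 41.43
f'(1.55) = 41.79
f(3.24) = 157.66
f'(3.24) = 99.80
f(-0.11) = 2.99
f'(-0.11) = 8.41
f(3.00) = 134.88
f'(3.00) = 90.08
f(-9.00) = -549.06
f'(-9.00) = 227.55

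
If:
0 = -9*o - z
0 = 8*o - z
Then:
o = 0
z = 0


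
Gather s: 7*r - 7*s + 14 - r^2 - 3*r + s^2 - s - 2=-r^2 + 4*r + s^2 - 8*s + 12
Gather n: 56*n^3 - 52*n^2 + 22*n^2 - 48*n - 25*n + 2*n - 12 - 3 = 56*n^3 - 30*n^2 - 71*n - 15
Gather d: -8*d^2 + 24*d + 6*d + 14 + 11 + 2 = -8*d^2 + 30*d + 27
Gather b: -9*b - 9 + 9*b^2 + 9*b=9*b^2 - 9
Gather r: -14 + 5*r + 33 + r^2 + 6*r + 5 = r^2 + 11*r + 24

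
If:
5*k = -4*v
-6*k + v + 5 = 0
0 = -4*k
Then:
No Solution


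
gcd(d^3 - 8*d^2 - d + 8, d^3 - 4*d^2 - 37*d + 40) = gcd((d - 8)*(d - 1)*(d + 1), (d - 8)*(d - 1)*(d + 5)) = d^2 - 9*d + 8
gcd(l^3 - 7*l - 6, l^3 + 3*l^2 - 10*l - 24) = l^2 - l - 6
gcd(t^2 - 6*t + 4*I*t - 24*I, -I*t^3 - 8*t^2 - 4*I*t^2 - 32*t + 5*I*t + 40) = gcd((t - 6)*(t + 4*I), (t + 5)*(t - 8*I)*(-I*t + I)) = 1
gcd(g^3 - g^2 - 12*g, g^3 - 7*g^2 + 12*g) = g^2 - 4*g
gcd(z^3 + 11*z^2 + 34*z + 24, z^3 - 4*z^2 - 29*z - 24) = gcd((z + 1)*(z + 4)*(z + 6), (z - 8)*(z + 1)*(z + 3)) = z + 1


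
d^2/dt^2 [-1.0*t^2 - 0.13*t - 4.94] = -2.00000000000000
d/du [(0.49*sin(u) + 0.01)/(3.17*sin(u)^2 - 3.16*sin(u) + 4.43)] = (-1.5533*sin(u)^2 - 0.0633999999999999*sin(u) + 2.2023)*cos(u)/(10.0489*sin(u)^4 - 20.0344*sin(u)^3 + 38.0718*sin(u)^2 - 27.9976*sin(u) + 19.6249)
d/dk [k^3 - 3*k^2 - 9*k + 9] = 3*k^2 - 6*k - 9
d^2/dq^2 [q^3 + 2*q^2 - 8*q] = 6*q + 4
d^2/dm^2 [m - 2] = 0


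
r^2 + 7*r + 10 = (r + 2)*(r + 5)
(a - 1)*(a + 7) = a^2 + 6*a - 7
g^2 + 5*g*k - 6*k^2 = (g - k)*(g + 6*k)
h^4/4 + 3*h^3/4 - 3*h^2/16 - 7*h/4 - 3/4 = (h/4 + 1/2)*(h - 3/2)*(h + 1/2)*(h + 2)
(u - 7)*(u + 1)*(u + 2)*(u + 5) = u^4 + u^3 - 39*u^2 - 109*u - 70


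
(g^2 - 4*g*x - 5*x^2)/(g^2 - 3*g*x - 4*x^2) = (-g + 5*x)/(-g + 4*x)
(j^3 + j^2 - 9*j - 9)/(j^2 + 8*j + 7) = (j^2 - 9)/(j + 7)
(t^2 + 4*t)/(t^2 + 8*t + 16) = t/(t + 4)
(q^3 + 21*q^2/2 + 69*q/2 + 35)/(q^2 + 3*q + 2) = (2*q^2 + 17*q + 35)/(2*(q + 1))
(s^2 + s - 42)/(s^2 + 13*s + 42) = (s - 6)/(s + 6)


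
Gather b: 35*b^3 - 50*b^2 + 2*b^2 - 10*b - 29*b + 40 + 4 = 35*b^3 - 48*b^2 - 39*b + 44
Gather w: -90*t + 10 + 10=20 - 90*t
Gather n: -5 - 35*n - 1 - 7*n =-42*n - 6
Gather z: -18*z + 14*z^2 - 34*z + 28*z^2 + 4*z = 42*z^2 - 48*z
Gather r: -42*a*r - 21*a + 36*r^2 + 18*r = -21*a + 36*r^2 + r*(18 - 42*a)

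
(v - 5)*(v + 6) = v^2 + v - 30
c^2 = c^2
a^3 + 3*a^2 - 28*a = a*(a - 4)*(a + 7)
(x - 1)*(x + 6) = x^2 + 5*x - 6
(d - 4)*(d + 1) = d^2 - 3*d - 4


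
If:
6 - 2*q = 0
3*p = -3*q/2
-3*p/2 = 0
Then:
No Solution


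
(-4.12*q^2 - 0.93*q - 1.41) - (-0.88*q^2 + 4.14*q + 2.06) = -3.24*q^2 - 5.07*q - 3.47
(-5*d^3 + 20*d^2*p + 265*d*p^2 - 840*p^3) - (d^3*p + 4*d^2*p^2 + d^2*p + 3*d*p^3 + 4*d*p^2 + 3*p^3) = -d^3*p - 5*d^3 - 4*d^2*p^2 + 19*d^2*p - 3*d*p^3 + 261*d*p^2 - 843*p^3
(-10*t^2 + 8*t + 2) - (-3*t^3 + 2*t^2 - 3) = 3*t^3 - 12*t^2 + 8*t + 5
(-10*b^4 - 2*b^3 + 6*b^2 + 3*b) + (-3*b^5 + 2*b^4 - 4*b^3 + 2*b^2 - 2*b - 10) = -3*b^5 - 8*b^4 - 6*b^3 + 8*b^2 + b - 10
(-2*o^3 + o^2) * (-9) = 18*o^3 - 9*o^2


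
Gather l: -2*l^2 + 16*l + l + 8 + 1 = -2*l^2 + 17*l + 9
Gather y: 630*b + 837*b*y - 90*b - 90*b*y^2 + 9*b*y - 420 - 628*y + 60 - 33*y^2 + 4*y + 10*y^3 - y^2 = 540*b + 10*y^3 + y^2*(-90*b - 34) + y*(846*b - 624) - 360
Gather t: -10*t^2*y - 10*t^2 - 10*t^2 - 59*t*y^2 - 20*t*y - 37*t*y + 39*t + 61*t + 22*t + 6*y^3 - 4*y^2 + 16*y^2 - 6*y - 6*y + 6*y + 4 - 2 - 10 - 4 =t^2*(-10*y - 20) + t*(-59*y^2 - 57*y + 122) + 6*y^3 + 12*y^2 - 6*y - 12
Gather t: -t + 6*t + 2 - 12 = 5*t - 10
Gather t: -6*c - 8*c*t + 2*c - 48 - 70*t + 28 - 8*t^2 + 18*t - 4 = -4*c - 8*t^2 + t*(-8*c - 52) - 24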